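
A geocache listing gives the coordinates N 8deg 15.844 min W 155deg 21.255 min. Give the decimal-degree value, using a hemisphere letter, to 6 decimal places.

Lat: 8 + 15.844/60 = 8.2640667
Lon: 155 + 21.255/60 = 155.3542500

8.264067° N, 155.354250° W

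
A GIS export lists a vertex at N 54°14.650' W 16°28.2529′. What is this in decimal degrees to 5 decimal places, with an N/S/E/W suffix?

54.24417° N, 16.47088° W

Lat: 14.65′ = 0.244167°; total 54.244167
Lon: 16 + 28.2529/60 = 16.470882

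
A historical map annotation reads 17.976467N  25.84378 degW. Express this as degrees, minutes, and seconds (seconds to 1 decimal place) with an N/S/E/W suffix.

Lat: 0.976467° → 58.58802′; 0.58802 × 60 = 35.281″
Longitude: whole degrees 25; 50.62680′ → 50′ and 37.608″

17°58′35.3″ N, 25°50′37.6″ W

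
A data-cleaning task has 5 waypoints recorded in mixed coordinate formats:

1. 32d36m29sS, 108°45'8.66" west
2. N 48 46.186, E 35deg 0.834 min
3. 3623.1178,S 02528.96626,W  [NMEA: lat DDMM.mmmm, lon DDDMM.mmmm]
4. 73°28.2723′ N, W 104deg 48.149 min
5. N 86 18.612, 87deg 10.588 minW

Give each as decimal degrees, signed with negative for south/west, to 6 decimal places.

Point 1:
  Lat: 36′ + 29″ = 36.48333′; 32 + 36.48333/60 = 32.6080556
  S ⇒ negate
  Longitude: 108 + 45/60 + 8.66/3600 = 108.7524056
  hemisphere W, so the sign is −
Point 2:
  φ: 48 + 46.186/60 = 48.7697667
  N → positive
  Lon: 35 + 0.834/60 = 35.0139000
  E → positive
Point 3:
  φ: split at 2 digits → 36° and 23.1178′; 36 + 23.1178/60 = 36.3852967
  S ⇒ negate
  Longitude: degrees = first 3 digits = 25, minutes = 28.96626; 25 + 28.96626/60 = 25.4827710
  hemisphere W, so the sign is −
Point 4:
  φ: 28.2723′ = 0.471205°; total 73.4712050
  N ⇒ keep positive
  Lon: 104 + 48.149/60 = 104.8024833
  W → negative
Point 5:
  φ: 18.612′ = 0.310200°; total 86.3102000
  N ⇒ keep positive
  Longitude: 87 + 10.588/60 = 87.1764667
  W ⇒ negate

1. -32.608056, -108.752406
2. 48.769767, 35.013900
3. -36.385297, -25.482771
4. 73.471205, -104.802483
5. 86.310200, -87.176467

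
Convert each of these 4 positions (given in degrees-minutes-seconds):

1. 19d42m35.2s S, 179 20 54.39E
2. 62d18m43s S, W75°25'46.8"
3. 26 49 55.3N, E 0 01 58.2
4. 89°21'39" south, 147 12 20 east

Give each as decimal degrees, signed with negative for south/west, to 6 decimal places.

Point 1:
  φ: 19° + 42/60 + 35.2/3600 = 19 + 0.700000 + 0.009778 = 19.7097778
  S → negative
  Lon: 20′ + 54.39″ = 20.90650′; 179 + 20.90650/60 = 179.3484417
  E → positive
Point 2:
  φ: 18′ + 43″ = 18.71667′; 62 + 18.71667/60 = 62.3119444
  hemisphere S, so the sign is −
  Longitude: 75° + 25/60 + 46.8/3600 = 75 + 0.416667 + 0.013000 = 75.4296667
  W → negative
Point 3:
  Latitude: 26° + 49/60 + 55.3/3600 = 26 + 0.816667 + 0.015361 = 26.8320278
  N ⇒ keep positive
  Longitude: 0 + 1/60 + 58.2/3600 = 0.0328333
  E → positive
Point 4:
  Lat: 89 + 21/60 + 39/3600 = 89.3608333
  S ⇒ negate
  λ: 147 + 12/60 + 20/3600 = 147.2055556
  E → positive

1. -19.709778, 179.348442
2. -62.311944, -75.429667
3. 26.832028, 0.032833
4. -89.360833, 147.205556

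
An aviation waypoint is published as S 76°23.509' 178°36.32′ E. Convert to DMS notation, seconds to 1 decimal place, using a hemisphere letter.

76°23′30.5″ S, 178°36′19.2″ E

Lat: fractional minutes 0.50900 × 60 = 30.540″
λ: 36.32000′ → 36′ and 0.32000 × 60 = 19.200″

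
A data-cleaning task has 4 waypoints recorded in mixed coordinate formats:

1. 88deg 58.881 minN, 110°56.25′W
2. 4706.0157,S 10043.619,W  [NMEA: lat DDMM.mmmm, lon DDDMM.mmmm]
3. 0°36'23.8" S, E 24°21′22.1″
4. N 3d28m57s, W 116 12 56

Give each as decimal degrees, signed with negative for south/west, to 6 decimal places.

Point 1:
  φ: 88 + 58.881/60 = 88.9813500
  N ⇒ keep positive
  λ: 110 + 56.25/60 = 110.9375000
  W ⇒ negate
Point 2:
  Latitude: degrees = first 2 digits = 47, minutes = 6.0157; 47 + 6.0157/60 = 47.1002617
  hemisphere S, so the sign is −
  Lon: split at 3 digits → 100° and 43.619′; 100 + 43.619/60 = 100.7269833
  W ⇒ negate
Point 3:
  φ: 0° + 36/60 + 23.8/3600 = 0 + 0.600000 + 0.006611 = 0.6066111
  S → negative
  Longitude: 21′ + 22.1″ = 21.36833′; 24 + 21.36833/60 = 24.3561389
  E → positive
Point 4:
  Lat: 28′ + 57″ = 28.95000′; 3 + 28.95000/60 = 3.4825000
  N → positive
  Longitude: 12′ + 56″ = 12.93333′; 116 + 12.93333/60 = 116.2155556
  W → negative

1. 88.981350, -110.937500
2. -47.100262, -100.726983
3. -0.606611, 24.356139
4. 3.482500, -116.215556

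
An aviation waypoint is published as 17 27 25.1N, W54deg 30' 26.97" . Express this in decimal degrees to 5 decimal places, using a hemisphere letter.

Lat: 17 + 27/60 + 25.1/3600 = 17.456972
Lon: 54 + 30/60 + 26.97/3600 = 54.507492

17.45697° N, 54.50749° W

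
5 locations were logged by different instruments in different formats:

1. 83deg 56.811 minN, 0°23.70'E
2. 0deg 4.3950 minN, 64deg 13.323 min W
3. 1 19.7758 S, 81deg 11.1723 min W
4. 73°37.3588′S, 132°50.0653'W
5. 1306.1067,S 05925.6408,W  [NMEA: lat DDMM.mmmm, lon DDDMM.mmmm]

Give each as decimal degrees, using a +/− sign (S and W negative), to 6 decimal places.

1. 83.946850, 0.395000
2. 0.073250, -64.222050
3. -1.329597, -81.186205
4. -73.622647, -132.834422
5. -13.101778, -59.427347

Point 1:
  Latitude: 56.811′ = 0.946850°; total 83.9468500
  N ⇒ keep positive
  Lon: 23.7′ = 0.395000°; total 0.3950000
  E ⇒ keep positive
Point 2:
  Lat: 0 + 4.395/60 = 0.0732500
  N → positive
  Longitude: 64 + 13.323/60 = 64.2220500
  W ⇒ negate
Point 3:
  Lat: 1 + 19.7758/60 = 1.3295967
  hemisphere S, so the sign is −
  Lon: 11.1723′ = 0.186205°; total 81.1862050
  W ⇒ negate
Point 4:
  Lat: 73 + 37.3588/60 = 73.6226467
  S → negative
  λ: 50.0653′ = 0.834422°; total 132.8344217
  W ⇒ negate
Point 5:
  Latitude: split at 2 digits → 13° and 6.1067′; 13 + 6.1067/60 = 13.1017783
  S → negative
  Longitude: degrees = first 3 digits = 59, minutes = 25.6408; 59 + 25.6408/60 = 59.4273467
  W ⇒ negate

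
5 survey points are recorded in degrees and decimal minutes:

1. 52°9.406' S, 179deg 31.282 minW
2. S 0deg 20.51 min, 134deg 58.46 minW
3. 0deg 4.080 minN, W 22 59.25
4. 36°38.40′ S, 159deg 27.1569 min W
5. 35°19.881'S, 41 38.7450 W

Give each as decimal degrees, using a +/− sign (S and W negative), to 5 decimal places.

Point 1:
  Latitude: 9.406′ = 0.156767°; total 52.156767
  hemisphere S, so the sign is −
  Longitude: 31.282′ = 0.521367°; total 179.521367
  W ⇒ negate
Point 2:
  Lat: 20.51′ = 0.341833°; total 0.341833
  S ⇒ negate
  Lon: 134 + 58.46/60 = 134.974333
  hemisphere W, so the sign is −
Point 3:
  Lat: 4.08′ = 0.068000°; total 0.068000
  N → positive
  Longitude: 22 + 59.25/60 = 22.987500
  hemisphere W, so the sign is −
Point 4:
  Latitude: 36 + 38.4/60 = 36.640000
  hemisphere S, so the sign is −
  Lon: 159 + 27.1569/60 = 159.452615
  W ⇒ negate
Point 5:
  Latitude: 19.881′ = 0.331350°; total 35.331350
  hemisphere S, so the sign is −
  λ: 38.745′ = 0.645750°; total 41.645750
  hemisphere W, so the sign is −

1. -52.15677, -179.52137
2. -0.34183, -134.97433
3. 0.06800, -22.98750
4. -36.64000, -159.45262
5. -35.33135, -41.64575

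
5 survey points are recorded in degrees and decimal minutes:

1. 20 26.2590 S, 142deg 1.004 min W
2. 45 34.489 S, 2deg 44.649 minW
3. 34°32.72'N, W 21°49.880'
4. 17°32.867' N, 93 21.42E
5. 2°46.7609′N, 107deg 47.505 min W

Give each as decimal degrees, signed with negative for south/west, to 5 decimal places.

1. -20.43765, -142.01673
2. -45.57482, -2.74415
3. 34.54533, -21.83133
4. 17.54778, 93.35700
5. 2.77935, -107.79175

Point 1:
  Latitude: 20 + 26.259/60 = 20.437650
  hemisphere S, so the sign is −
  Longitude: 142 + 1.004/60 = 142.016733
  W → negative
Point 2:
  φ: 45 + 34.489/60 = 45.574817
  hemisphere S, so the sign is −
  Longitude: 44.649′ = 0.744150°; total 2.744150
  hemisphere W, so the sign is −
Point 3:
  Latitude: 32.72′ = 0.545333°; total 34.545333
  N → positive
  λ: 21 + 49.88/60 = 21.831333
  hemisphere W, so the sign is −
Point 4:
  Lat: 32.867′ = 0.547783°; total 17.547783
  N → positive
  Longitude: 93 + 21.42/60 = 93.357000
  E → positive
Point 5:
  Latitude: 46.7609′ = 0.779348°; total 2.779348
  N → positive
  Lon: 107 + 47.505/60 = 107.791750
  hemisphere W, so the sign is −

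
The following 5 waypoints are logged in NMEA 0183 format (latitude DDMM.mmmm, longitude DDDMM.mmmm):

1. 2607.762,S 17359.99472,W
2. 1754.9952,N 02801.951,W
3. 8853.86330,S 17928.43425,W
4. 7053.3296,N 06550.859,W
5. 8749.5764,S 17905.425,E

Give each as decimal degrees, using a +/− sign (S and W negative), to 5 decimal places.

1. -26.12937, -173.99991
2. 17.91659, -28.03252
3. -88.89772, -179.47390
4. 70.88883, -65.84765
5. -87.82627, 179.09042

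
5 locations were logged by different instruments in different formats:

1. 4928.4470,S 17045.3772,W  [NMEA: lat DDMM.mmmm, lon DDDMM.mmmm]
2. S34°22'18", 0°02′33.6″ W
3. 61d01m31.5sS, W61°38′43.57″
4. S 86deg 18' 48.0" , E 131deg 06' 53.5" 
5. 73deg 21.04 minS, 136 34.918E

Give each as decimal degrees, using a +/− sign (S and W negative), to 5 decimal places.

Point 1:
  φ: degrees = first 2 digits = 49, minutes = 28.447; 49 + 28.447/60 = 49.474117
  S ⇒ negate
  λ: split at 3 digits → 170° and 45.3772′; 170 + 45.3772/60 = 170.756287
  W → negative
Point 2:
  φ: 22′ + 18″ = 22.30000′; 34 + 22.30000/60 = 34.371667
  S → negative
  Longitude: 0° + 2/60 + 33.6/3600 = 0 + 0.033333 + 0.009333 = 0.042667
  W → negative
Point 3:
  Lat: 61 + 1/60 + 31.5/3600 = 61.025417
  hemisphere S, so the sign is −
  Longitude: 61 + 38/60 + 43.57/3600 = 61.645436
  W ⇒ negate
Point 4:
  Latitude: 86° + 18/60 + 48/3600 = 86 + 0.300000 + 0.013333 = 86.313333
  S ⇒ negate
  Lon: 6′ + 53.5″ = 6.89167′; 131 + 6.89167/60 = 131.114861
  E → positive
Point 5:
  Lat: 21.04′ = 0.350667°; total 73.350667
  S ⇒ negate
  λ: 34.918′ = 0.581967°; total 136.581967
  E → positive

1. -49.47412, -170.75629
2. -34.37167, -0.04267
3. -61.02542, -61.64544
4. -86.31333, 131.11486
5. -73.35067, 136.58197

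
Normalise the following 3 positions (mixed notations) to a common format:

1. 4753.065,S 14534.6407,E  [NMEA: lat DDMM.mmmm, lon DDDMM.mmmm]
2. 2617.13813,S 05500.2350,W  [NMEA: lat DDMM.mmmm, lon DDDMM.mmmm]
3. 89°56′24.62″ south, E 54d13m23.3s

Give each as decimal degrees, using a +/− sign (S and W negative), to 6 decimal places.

Point 1:
  Lat: split at 2 digits → 47° and 53.065′; 47 + 53.065/60 = 47.8844167
  S → negative
  λ: split at 3 digits → 145° and 34.6407′; 145 + 34.6407/60 = 145.5773450
  E ⇒ keep positive
Point 2:
  φ: split at 2 digits → 26° and 17.13813′; 26 + 17.13813/60 = 26.2856355
  S → negative
  Lon: degrees = first 3 digits = 55, minutes = 0.235; 55 + 0.235/60 = 55.0039167
  W ⇒ negate
Point 3:
  φ: 56′ + 24.62″ = 56.41033′; 89 + 56.41033/60 = 89.9401722
  hemisphere S, so the sign is −
  λ: 13′ + 23.3″ = 13.38833′; 54 + 13.38833/60 = 54.2231389
  E ⇒ keep positive

1. -47.884417, 145.577345
2. -26.285636, -55.003917
3. -89.940172, 54.223139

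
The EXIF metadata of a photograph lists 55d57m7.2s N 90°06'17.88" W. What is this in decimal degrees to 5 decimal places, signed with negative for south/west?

Lat: 55 + 57/60 + 7.2/3600 = 55.952000
N → positive
Lon: 6′ + 17.88″ = 6.29800′; 90 + 6.29800/60 = 90.104967
W ⇒ negate

55.95200, -90.10497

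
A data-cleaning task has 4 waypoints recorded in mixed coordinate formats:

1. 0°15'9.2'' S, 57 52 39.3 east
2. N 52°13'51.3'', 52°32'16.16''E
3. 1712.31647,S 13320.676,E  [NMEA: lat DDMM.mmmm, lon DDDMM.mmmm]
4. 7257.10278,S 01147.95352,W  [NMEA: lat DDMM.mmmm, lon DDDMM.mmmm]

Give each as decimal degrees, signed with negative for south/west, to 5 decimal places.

Point 1:
  Latitude: 0 + 15/60 + 9.2/3600 = 0.252556
  hemisphere S, so the sign is −
  λ: 52′ + 39.3″ = 52.65500′; 57 + 52.65500/60 = 57.877583
  E → positive
Point 2:
  Latitude: 52 + 13/60 + 51.3/3600 = 52.230917
  N ⇒ keep positive
  Lon: 52° + 32/60 + 16.16/3600 = 52 + 0.533333 + 0.004489 = 52.537822
  E → positive
Point 3:
  Lat: degrees = first 2 digits = 17, minutes = 12.31647; 17 + 12.31647/60 = 17.205275
  hemisphere S, so the sign is −
  Lon: split at 3 digits → 133° and 20.676′; 133 + 20.676/60 = 133.344600
  E ⇒ keep positive
Point 4:
  φ: degrees = first 2 digits = 72, minutes = 57.10278; 72 + 57.10278/60 = 72.951713
  S → negative
  λ: split at 3 digits → 011° and 47.95352′; 11 + 47.95352/60 = 11.799225
  W ⇒ negate

1. -0.25256, 57.87758
2. 52.23092, 52.53782
3. -17.20527, 133.34460
4. -72.95171, -11.79923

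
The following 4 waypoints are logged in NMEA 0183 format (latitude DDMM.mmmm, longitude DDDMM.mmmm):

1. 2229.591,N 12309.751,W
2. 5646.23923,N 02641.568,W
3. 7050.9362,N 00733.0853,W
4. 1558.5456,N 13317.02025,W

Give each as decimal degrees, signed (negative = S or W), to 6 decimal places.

1. 22.493183, -123.162517
2. 56.770654, -26.692800
3. 70.848937, -7.551422
4. 15.975760, -133.283671

Point 1:
  Latitude: degrees = first 2 digits = 22, minutes = 29.591; 22 + 29.591/60 = 22.4931833
  N → positive
  Lon: degrees = first 3 digits = 123, minutes = 9.751; 123 + 9.751/60 = 123.1625167
  W ⇒ negate
Point 2:
  Lat: degrees = first 2 digits = 56, minutes = 46.23923; 56 + 46.23923/60 = 56.7706538
  N → positive
  λ: degrees = first 3 digits = 26, minutes = 41.568; 26 + 41.568/60 = 26.6928000
  W → negative
Point 3:
  Latitude: split at 2 digits → 70° and 50.9362′; 70 + 50.9362/60 = 70.8489367
  N → positive
  Lon: degrees = first 3 digits = 7, minutes = 33.0853; 7 + 33.0853/60 = 7.5514217
  hemisphere W, so the sign is −
Point 4:
  Lat: degrees = first 2 digits = 15, minutes = 58.5456; 15 + 58.5456/60 = 15.9757600
  N ⇒ keep positive
  Longitude: degrees = first 3 digits = 133, minutes = 17.02025; 133 + 17.02025/60 = 133.2836708
  W → negative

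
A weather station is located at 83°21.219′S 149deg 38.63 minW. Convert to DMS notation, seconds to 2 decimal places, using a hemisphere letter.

83°21′13.14″ S, 149°38′37.80″ W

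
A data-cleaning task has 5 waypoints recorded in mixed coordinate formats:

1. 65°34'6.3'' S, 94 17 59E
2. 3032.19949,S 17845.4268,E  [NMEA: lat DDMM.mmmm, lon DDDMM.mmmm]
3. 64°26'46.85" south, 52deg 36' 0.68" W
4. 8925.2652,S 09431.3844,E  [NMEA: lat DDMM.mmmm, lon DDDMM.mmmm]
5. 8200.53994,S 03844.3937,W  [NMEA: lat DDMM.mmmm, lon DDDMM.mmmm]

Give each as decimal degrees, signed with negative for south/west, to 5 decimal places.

1. -65.56842, 94.29972
2. -30.53666, 178.75711
3. -64.44635, -52.60019
4. -89.42109, 94.52307
5. -82.00900, -38.73990

Point 1:
  Latitude: 34′ + 6.3″ = 34.10500′; 65 + 34.10500/60 = 65.568417
  S ⇒ negate
  Lon: 94 + 17/60 + 59/3600 = 94.299722
  E ⇒ keep positive
Point 2:
  Latitude: degrees = first 2 digits = 30, minutes = 32.19949; 30 + 32.19949/60 = 30.536658
  S → negative
  λ: split at 3 digits → 178° and 45.4268′; 178 + 45.4268/60 = 178.757113
  E ⇒ keep positive
Point 3:
  Latitude: 64° + 26/60 + 46.85/3600 = 64 + 0.433333 + 0.013014 = 64.446347
  S → negative
  Lon: 52 + 36/60 + 0.68/3600 = 52.600189
  hemisphere W, so the sign is −
Point 4:
  Lat: degrees = first 2 digits = 89, minutes = 25.2652; 89 + 25.2652/60 = 89.421087
  S → negative
  λ: degrees = first 3 digits = 94, minutes = 31.3844; 94 + 31.3844/60 = 94.523073
  E → positive
Point 5:
  Latitude: degrees = first 2 digits = 82, minutes = 0.53994; 82 + 0.53994/60 = 82.008999
  S → negative
  Longitude: split at 3 digits → 038° and 44.3937′; 38 + 44.3937/60 = 38.739895
  W ⇒ negate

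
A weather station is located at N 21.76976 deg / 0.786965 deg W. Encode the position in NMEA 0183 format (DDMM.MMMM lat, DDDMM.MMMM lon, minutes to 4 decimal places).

Latitude: minutes = (21.769760 − 21) × 60 = 46.185600
λ: fractional part 0.786965 → 47.217900 minutes

2146.1856,N / 00047.2179,W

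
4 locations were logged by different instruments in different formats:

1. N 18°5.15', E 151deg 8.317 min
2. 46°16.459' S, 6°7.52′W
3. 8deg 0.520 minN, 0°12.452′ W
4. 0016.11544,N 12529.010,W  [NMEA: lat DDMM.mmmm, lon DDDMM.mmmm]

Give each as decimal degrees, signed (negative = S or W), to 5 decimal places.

Point 1:
  φ: 5.15′ = 0.085833°; total 18.085833
  N → positive
  Longitude: 151 + 8.317/60 = 151.138617
  E ⇒ keep positive
Point 2:
  Latitude: 46 + 16.459/60 = 46.274317
  S → negative
  λ: 7.52′ = 0.125333°; total 6.125333
  hemisphere W, so the sign is −
Point 3:
  Lat: 0.52′ = 0.008667°; total 8.008667
  N → positive
  Longitude: 12.452′ = 0.207533°; total 0.207533
  W ⇒ negate
Point 4:
  Lat: split at 2 digits → 00° and 16.11544′; 0 + 16.11544/60 = 0.268591
  N → positive
  λ: degrees = first 3 digits = 125, minutes = 29.01; 125 + 29.01/60 = 125.483500
  W → negative

1. 18.08583, 151.13862
2. -46.27432, -6.12533
3. 8.00867, -0.20753
4. 0.26859, -125.48350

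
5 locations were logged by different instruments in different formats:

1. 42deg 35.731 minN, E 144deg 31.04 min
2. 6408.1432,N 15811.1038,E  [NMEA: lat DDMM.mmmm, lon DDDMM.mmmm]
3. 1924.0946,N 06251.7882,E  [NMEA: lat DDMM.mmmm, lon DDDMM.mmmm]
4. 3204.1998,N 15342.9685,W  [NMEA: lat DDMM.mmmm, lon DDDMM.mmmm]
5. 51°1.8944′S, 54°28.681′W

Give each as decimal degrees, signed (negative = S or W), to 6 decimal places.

Point 1:
  φ: 42 + 35.731/60 = 42.5955167
  N → positive
  Lon: 144 + 31.04/60 = 144.5173333
  E → positive
Point 2:
  Latitude: degrees = first 2 digits = 64, minutes = 8.1432; 64 + 8.1432/60 = 64.1357200
  N → positive
  Lon: degrees = first 3 digits = 158, minutes = 11.1038; 158 + 11.1038/60 = 158.1850633
  E ⇒ keep positive
Point 3:
  φ: split at 2 digits → 19° and 24.0946′; 19 + 24.0946/60 = 19.4015767
  N → positive
  Longitude: degrees = first 3 digits = 62, minutes = 51.7882; 62 + 51.7882/60 = 62.8631367
  E ⇒ keep positive
Point 4:
  φ: degrees = first 2 digits = 32, minutes = 4.1998; 32 + 4.1998/60 = 32.0699967
  N → positive
  λ: split at 3 digits → 153° and 42.9685′; 153 + 42.9685/60 = 153.7161417
  W ⇒ negate
Point 5:
  Lat: 51 + 1.8944/60 = 51.0315733
  hemisphere S, so the sign is −
  Longitude: 28.681′ = 0.478017°; total 54.4780167
  W ⇒ negate

1. 42.595517, 144.517333
2. 64.135720, 158.185063
3. 19.401577, 62.863137
4. 32.069997, -153.716142
5. -51.031573, -54.478017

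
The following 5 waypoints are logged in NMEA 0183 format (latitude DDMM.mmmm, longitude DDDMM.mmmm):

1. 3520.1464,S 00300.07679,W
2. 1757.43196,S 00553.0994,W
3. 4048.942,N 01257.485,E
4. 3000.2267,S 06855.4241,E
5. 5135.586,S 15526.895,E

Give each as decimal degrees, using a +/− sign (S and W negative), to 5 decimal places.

1. -35.33577, -3.00128
2. -17.95720, -5.88499
3. 40.81570, 12.95808
4. -30.00378, 68.92374
5. -51.59310, 155.44825

Point 1:
  φ: degrees = first 2 digits = 35, minutes = 20.1464; 35 + 20.1464/60 = 35.335773
  hemisphere S, so the sign is −
  Longitude: degrees = first 3 digits = 3, minutes = 0.07679; 3 + 0.07679/60 = 3.001280
  W → negative
Point 2:
  φ: split at 2 digits → 17° and 57.43196′; 17 + 57.43196/60 = 17.957199
  hemisphere S, so the sign is −
  Longitude: split at 3 digits → 005° and 53.0994′; 5 + 53.0994/60 = 5.884990
  W ⇒ negate
Point 3:
  Latitude: split at 2 digits → 40° and 48.942′; 40 + 48.942/60 = 40.815700
  N → positive
  Longitude: split at 3 digits → 012° and 57.485′; 12 + 57.485/60 = 12.958083
  E → positive
Point 4:
  Latitude: split at 2 digits → 30° and 0.2267′; 30 + 0.2267/60 = 30.003778
  hemisphere S, so the sign is −
  Lon: degrees = first 3 digits = 68, minutes = 55.4241; 68 + 55.4241/60 = 68.923735
  E ⇒ keep positive
Point 5:
  φ: degrees = first 2 digits = 51, minutes = 35.586; 51 + 35.586/60 = 51.593100
  S ⇒ negate
  Lon: split at 3 digits → 155° and 26.895′; 155 + 26.895/60 = 155.448250
  E → positive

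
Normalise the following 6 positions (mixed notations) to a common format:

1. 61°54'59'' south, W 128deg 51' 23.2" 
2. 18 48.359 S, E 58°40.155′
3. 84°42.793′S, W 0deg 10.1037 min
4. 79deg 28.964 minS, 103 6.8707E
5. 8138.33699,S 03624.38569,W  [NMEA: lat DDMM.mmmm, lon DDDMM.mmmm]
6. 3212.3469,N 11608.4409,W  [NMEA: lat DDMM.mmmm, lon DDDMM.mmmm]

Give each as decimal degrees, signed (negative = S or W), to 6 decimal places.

Point 1:
  Latitude: 61° + 54/60 + 59/3600 = 61 + 0.900000 + 0.016389 = 61.9163889
  hemisphere S, so the sign is −
  Lon: 128 + 51/60 + 23.2/3600 = 128.8564444
  hemisphere W, so the sign is −
Point 2:
  φ: 48.359′ = 0.805983°; total 18.8059833
  hemisphere S, so the sign is −
  λ: 40.155′ = 0.669250°; total 58.6692500
  E → positive
Point 3:
  Lat: 42.793′ = 0.713217°; total 84.7132167
  S → negative
  Longitude: 0 + 10.1037/60 = 0.1683950
  hemisphere W, so the sign is −
Point 4:
  Lat: 28.964′ = 0.482733°; total 79.4827333
  S ⇒ negate
  Lon: 103 + 6.8707/60 = 103.1145117
  E → positive
Point 5:
  Lat: degrees = first 2 digits = 81, minutes = 38.33699; 81 + 38.33699/60 = 81.6389498
  S → negative
  Longitude: split at 3 digits → 036° and 24.38569′; 36 + 24.38569/60 = 36.4064282
  W → negative
Point 6:
  Lat: split at 2 digits → 32° and 12.3469′; 32 + 12.3469/60 = 32.2057817
  N → positive
  Longitude: split at 3 digits → 116° and 8.4409′; 116 + 8.4409/60 = 116.1406817
  W → negative

1. -61.916389, -128.856444
2. -18.805983, 58.669250
3. -84.713217, -0.168395
4. -79.482733, 103.114512
5. -81.638950, -36.406428
6. 32.205782, -116.140682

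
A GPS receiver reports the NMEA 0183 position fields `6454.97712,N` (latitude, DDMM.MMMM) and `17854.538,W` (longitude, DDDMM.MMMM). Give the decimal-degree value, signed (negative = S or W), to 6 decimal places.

64.916285, -178.908967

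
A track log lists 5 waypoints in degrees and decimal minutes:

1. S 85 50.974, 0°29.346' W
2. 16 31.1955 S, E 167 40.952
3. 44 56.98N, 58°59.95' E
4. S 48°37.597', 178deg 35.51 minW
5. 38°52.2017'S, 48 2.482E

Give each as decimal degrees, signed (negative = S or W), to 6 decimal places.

1. -85.849567, -0.489100
2. -16.519925, 167.682533
3. 44.949667, 58.999167
4. -48.626617, -178.591833
5. -38.870028, 48.041367

Point 1:
  φ: 85 + 50.974/60 = 85.8495667
  S ⇒ negate
  Longitude: 29.346′ = 0.489100°; total 0.4891000
  hemisphere W, so the sign is −
Point 2:
  Latitude: 31.1955′ = 0.519925°; total 16.5199250
  S → negative
  Longitude: 167 + 40.952/60 = 167.6825333
  E ⇒ keep positive
Point 3:
  φ: 44 + 56.98/60 = 44.9496667
  N → positive
  Lon: 58 + 59.95/60 = 58.9991667
  E → positive
Point 4:
  Lat: 48 + 37.597/60 = 48.6266167
  S ⇒ negate
  Longitude: 178 + 35.51/60 = 178.5918333
  W ⇒ negate
Point 5:
  Lat: 38 + 52.2017/60 = 38.8700283
  S ⇒ negate
  λ: 48 + 2.482/60 = 48.0413667
  E ⇒ keep positive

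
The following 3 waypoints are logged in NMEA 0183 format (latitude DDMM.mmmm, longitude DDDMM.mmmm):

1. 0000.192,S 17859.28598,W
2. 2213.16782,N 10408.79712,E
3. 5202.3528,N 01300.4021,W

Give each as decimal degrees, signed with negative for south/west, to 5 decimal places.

1. -0.00320, -178.98810
2. 22.21946, 104.14662
3. 52.03921, -13.00670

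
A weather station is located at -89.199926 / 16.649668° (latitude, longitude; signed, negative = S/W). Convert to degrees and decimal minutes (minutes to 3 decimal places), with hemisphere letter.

Latitude is negative → S; |value| = 89.199926
Lat: fractional part 0.199926 → 11.99556 minutes
Longitude: fractional part 0.649668 → 38.98008 minutes

89° 11.996′ S, 16° 38.980′ E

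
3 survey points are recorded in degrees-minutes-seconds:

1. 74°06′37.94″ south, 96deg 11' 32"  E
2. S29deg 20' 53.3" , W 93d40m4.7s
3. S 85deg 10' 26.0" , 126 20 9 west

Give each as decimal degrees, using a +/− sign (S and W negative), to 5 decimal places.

Point 1:
  Latitude: 74 + 6/60 + 37.94/3600 = 74.110539
  S ⇒ negate
  Lon: 11′ + 32″ = 11.53333′; 96 + 11.53333/60 = 96.192222
  E → positive
Point 2:
  Lat: 29 + 20/60 + 53.3/3600 = 29.348139
  hemisphere S, so the sign is −
  λ: 40′ + 4.7″ = 40.07833′; 93 + 40.07833/60 = 93.667972
  hemisphere W, so the sign is −
Point 3:
  φ: 10′ + 26″ = 10.43333′; 85 + 10.43333/60 = 85.173889
  S → negative
  λ: 20′ + 9″ = 20.15000′; 126 + 20.15000/60 = 126.335833
  hemisphere W, so the sign is −

1. -74.11054, 96.19222
2. -29.34814, -93.66797
3. -85.17389, -126.33583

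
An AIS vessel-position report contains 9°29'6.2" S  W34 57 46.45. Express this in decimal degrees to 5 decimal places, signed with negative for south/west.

φ: 9° + 29/60 + 6.2/3600 = 9 + 0.483333 + 0.001722 = 9.485056
hemisphere S, so the sign is −
Longitude: 34 + 57/60 + 46.45/3600 = 34.962903
W ⇒ negate

-9.48506, -34.96290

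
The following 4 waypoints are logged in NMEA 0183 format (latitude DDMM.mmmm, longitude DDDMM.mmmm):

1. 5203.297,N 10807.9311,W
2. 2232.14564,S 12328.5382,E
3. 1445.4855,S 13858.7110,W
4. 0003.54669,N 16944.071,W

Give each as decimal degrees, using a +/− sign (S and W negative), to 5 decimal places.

Point 1:
  φ: degrees = first 2 digits = 52, minutes = 3.297; 52 + 3.297/60 = 52.054950
  N ⇒ keep positive
  Longitude: split at 3 digits → 108° and 7.9311′; 108 + 7.9311/60 = 108.132185
  W ⇒ negate
Point 2:
  φ: split at 2 digits → 22° and 32.14564′; 22 + 32.14564/60 = 22.535761
  S ⇒ negate
  Lon: degrees = first 3 digits = 123, minutes = 28.5382; 123 + 28.5382/60 = 123.475637
  E → positive
Point 3:
  Latitude: degrees = first 2 digits = 14, minutes = 45.4855; 14 + 45.4855/60 = 14.758092
  S → negative
  λ: split at 3 digits → 138° and 58.711′; 138 + 58.711/60 = 138.978517
  W ⇒ negate
Point 4:
  φ: degrees = first 2 digits = 0, minutes = 3.54669; 0 + 3.54669/60 = 0.059112
  N ⇒ keep positive
  Lon: degrees = first 3 digits = 169, minutes = 44.071; 169 + 44.071/60 = 169.734517
  W → negative

1. 52.05495, -108.13219
2. -22.53576, 123.47564
3. -14.75809, -138.97852
4. 0.05911, -169.73452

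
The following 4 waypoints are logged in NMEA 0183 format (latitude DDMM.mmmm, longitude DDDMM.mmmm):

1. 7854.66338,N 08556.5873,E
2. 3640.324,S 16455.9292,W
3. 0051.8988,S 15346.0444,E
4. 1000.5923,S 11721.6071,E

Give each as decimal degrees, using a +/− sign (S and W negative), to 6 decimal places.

1. 78.911056, 85.943122
2. -36.672067, -164.932153
3. -0.864980, 153.767407
4. -10.009872, 117.360118

Point 1:
  Latitude: degrees = first 2 digits = 78, minutes = 54.66338; 78 + 54.66338/60 = 78.9110563
  N ⇒ keep positive
  Lon: split at 3 digits → 085° and 56.5873′; 85 + 56.5873/60 = 85.9431217
  E ⇒ keep positive
Point 2:
  φ: degrees = first 2 digits = 36, minutes = 40.324; 36 + 40.324/60 = 36.6720667
  S ⇒ negate
  Lon: degrees = first 3 digits = 164, minutes = 55.9292; 164 + 55.9292/60 = 164.9321533
  W ⇒ negate
Point 3:
  Lat: split at 2 digits → 00° and 51.8988′; 0 + 51.8988/60 = 0.8649800
  hemisphere S, so the sign is −
  Lon: degrees = first 3 digits = 153, minutes = 46.0444; 153 + 46.0444/60 = 153.7674067
  E → positive
Point 4:
  φ: split at 2 digits → 10° and 0.5923′; 10 + 0.5923/60 = 10.0098717
  hemisphere S, so the sign is −
  Lon: split at 3 digits → 117° and 21.6071′; 117 + 21.6071/60 = 117.3601183
  E → positive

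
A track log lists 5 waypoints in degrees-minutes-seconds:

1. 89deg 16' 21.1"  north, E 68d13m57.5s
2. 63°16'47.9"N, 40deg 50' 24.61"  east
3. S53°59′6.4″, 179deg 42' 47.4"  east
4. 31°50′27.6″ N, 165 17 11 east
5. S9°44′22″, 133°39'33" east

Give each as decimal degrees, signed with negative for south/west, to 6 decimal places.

Point 1:
  Lat: 16′ + 21.1″ = 16.35167′; 89 + 16.35167/60 = 89.2725278
  N ⇒ keep positive
  Lon: 68° + 13/60 + 57.5/3600 = 68 + 0.216667 + 0.015972 = 68.2326389
  E ⇒ keep positive
Point 2:
  Latitude: 16′ + 47.9″ = 16.79833′; 63 + 16.79833/60 = 63.2799722
  N → positive
  λ: 40 + 50/60 + 24.61/3600 = 40.8401694
  E → positive
Point 3:
  Latitude: 53° + 59/60 + 6.4/3600 = 53 + 0.983333 + 0.001778 = 53.9851111
  S ⇒ negate
  λ: 42′ + 47.4″ = 42.79000′; 179 + 42.79000/60 = 179.7131667
  E ⇒ keep positive
Point 4:
  Latitude: 31 + 50/60 + 27.6/3600 = 31.8410000
  N ⇒ keep positive
  Longitude: 165 + 17/60 + 11/3600 = 165.2863889
  E → positive
Point 5:
  Latitude: 9° + 44/60 + 22/3600 = 9 + 0.733333 + 0.006111 = 9.7394444
  hemisphere S, so the sign is −
  λ: 133 + 39/60 + 33/3600 = 133.6591667
  E ⇒ keep positive

1. 89.272528, 68.232639
2. 63.279972, 40.840169
3. -53.985111, 179.713167
4. 31.841000, 165.286389
5. -9.739444, 133.659167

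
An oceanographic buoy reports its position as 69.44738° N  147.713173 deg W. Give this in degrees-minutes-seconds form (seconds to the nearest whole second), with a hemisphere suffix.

69°26′51″ N, 147°42′47″ W

Lat: 0.447380° → 26.84280′; 0.84280 × 60 = 50.57″
λ: 0.713173 × 60 = 42.79038′ → 42′, remainder × 60 = 47.42″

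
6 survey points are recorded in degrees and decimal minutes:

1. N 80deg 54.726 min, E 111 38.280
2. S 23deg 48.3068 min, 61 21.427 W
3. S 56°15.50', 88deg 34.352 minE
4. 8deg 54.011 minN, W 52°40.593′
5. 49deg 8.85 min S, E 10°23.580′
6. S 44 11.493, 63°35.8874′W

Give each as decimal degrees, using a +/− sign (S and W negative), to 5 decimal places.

1. 80.91210, 111.63800
2. -23.80511, -61.35712
3. -56.25833, 88.57253
4. 8.90018, -52.67655
5. -49.14750, 10.39300
6. -44.19155, -63.59812

Point 1:
  Latitude: 80 + 54.726/60 = 80.912100
  N → positive
  λ: 111 + 38.28/60 = 111.638000
  E ⇒ keep positive
Point 2:
  Latitude: 23 + 48.3068/60 = 23.805113
  S → negative
  Longitude: 61 + 21.427/60 = 61.357117
  W ⇒ negate
Point 3:
  Latitude: 56 + 15.5/60 = 56.258333
  S → negative
  Lon: 34.352′ = 0.572533°; total 88.572533
  E → positive
Point 4:
  Latitude: 8 + 54.011/60 = 8.900183
  N ⇒ keep positive
  λ: 52 + 40.593/60 = 52.676550
  W → negative
Point 5:
  Lat: 49 + 8.85/60 = 49.147500
  S ⇒ negate
  Longitude: 10 + 23.58/60 = 10.393000
  E ⇒ keep positive
Point 6:
  Latitude: 11.493′ = 0.191550°; total 44.191550
  S → negative
  λ: 35.8874′ = 0.598123°; total 63.598123
  hemisphere W, so the sign is −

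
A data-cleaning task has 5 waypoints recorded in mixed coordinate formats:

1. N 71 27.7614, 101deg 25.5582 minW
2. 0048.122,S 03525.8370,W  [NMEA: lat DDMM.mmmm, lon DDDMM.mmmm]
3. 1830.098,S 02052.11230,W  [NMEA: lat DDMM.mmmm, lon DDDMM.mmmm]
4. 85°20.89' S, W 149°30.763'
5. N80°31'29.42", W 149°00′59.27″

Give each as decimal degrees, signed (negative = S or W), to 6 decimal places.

1. 71.462690, -101.425970
2. -0.802033, -35.430617
3. -18.501633, -20.868538
4. -85.348167, -149.512717
5. 80.524839, -149.016464

Point 1:
  φ: 71 + 27.7614/60 = 71.4626900
  N → positive
  Lon: 25.5582′ = 0.425970°; total 101.4259700
  W ⇒ negate
Point 2:
  Lat: split at 2 digits → 00° and 48.122′; 0 + 48.122/60 = 0.8020333
  S → negative
  λ: degrees = first 3 digits = 35, minutes = 25.837; 35 + 25.837/60 = 35.4306167
  W → negative
Point 3:
  φ: split at 2 digits → 18° and 30.098′; 18 + 30.098/60 = 18.5016333
  hemisphere S, so the sign is −
  λ: degrees = first 3 digits = 20, minutes = 52.1123; 20 + 52.1123/60 = 20.8685383
  W ⇒ negate
Point 4:
  φ: 85 + 20.89/60 = 85.3481667
  hemisphere S, so the sign is −
  Longitude: 149 + 30.763/60 = 149.5127167
  W ⇒ negate
Point 5:
  Latitude: 80 + 31/60 + 29.42/3600 = 80.5248389
  N ⇒ keep positive
  Lon: 0′ + 59.27″ = 0.98783′; 149 + 0.98783/60 = 149.0164639
  W → negative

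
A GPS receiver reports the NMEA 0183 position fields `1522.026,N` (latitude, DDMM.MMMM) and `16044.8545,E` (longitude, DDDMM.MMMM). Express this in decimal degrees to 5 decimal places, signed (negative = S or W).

15.36710, 160.74758

Latitude: split at 2 digits → 15° and 22.026′; 15 + 22.026/60 = 15.367100
N → positive
Lon: degrees = first 3 digits = 160, minutes = 44.8545; 160 + 44.8545/60 = 160.747575
E → positive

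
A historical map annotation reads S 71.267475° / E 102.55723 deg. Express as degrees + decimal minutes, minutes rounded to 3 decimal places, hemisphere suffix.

71° 16.049′ S, 102° 33.434′ E

φ: minutes = (71.267475 − 71) × 60 = 16.04850
Lon: fractional part 0.557230 → 33.43380 minutes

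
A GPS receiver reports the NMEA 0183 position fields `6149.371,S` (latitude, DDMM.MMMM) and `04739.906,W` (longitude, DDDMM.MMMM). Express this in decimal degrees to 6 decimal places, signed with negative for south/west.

-61.822850, -47.665100

Lat: split at 2 digits → 61° and 49.371′; 61 + 49.371/60 = 61.8228500
S → negative
Lon: split at 3 digits → 047° and 39.906′; 47 + 39.906/60 = 47.6651000
W → negative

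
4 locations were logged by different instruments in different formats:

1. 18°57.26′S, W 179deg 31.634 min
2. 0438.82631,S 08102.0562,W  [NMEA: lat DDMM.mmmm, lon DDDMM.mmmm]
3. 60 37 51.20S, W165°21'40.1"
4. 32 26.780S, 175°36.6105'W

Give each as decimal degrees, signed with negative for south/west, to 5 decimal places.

1. -18.95433, -179.52723
2. -4.64711, -81.03427
3. -60.63089, -165.36114
4. -32.44633, -175.61018

Point 1:
  Lat: 18 + 57.26/60 = 18.954333
  S → negative
  Lon: 31.634′ = 0.527233°; total 179.527233
  W ⇒ negate
Point 2:
  φ: split at 2 digits → 04° and 38.82631′; 4 + 38.82631/60 = 4.647105
  hemisphere S, so the sign is −
  Lon: split at 3 digits → 081° and 2.0562′; 81 + 2.0562/60 = 81.034270
  W ⇒ negate
Point 3:
  Lat: 60° + 37/60 + 51.2/3600 = 60 + 0.616667 + 0.014222 = 60.630889
  S ⇒ negate
  Lon: 165 + 21/60 + 40.1/3600 = 165.361139
  W ⇒ negate
Point 4:
  φ: 26.78′ = 0.446333°; total 32.446333
  S ⇒ negate
  Lon: 36.6105′ = 0.610175°; total 175.610175
  W → negative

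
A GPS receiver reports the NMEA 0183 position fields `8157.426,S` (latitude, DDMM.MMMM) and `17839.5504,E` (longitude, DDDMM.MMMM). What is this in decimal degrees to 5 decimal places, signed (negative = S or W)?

-81.95710, 178.65917

Lat: degrees = first 2 digits = 81, minutes = 57.426; 81 + 57.426/60 = 81.957100
S → negative
Lon: degrees = first 3 digits = 178, minutes = 39.5504; 178 + 39.5504/60 = 178.659173
E → positive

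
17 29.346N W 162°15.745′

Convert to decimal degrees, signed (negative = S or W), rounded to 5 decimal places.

17.48910, -162.26242

Latitude: 29.346′ = 0.489100°; total 17.489100
N ⇒ keep positive
Lon: 162 + 15.745/60 = 162.262417
W ⇒ negate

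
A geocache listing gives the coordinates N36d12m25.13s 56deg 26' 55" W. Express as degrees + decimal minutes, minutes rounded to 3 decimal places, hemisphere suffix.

36° 12.419′ N, 56° 26.917′ W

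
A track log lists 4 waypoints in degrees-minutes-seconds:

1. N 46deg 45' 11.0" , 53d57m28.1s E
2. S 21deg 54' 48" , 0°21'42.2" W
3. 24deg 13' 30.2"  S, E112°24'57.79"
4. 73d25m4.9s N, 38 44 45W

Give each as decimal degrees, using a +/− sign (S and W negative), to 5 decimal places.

1. 46.75306, 53.95781
2. -21.91333, -0.36172
3. -24.22506, 112.41605
4. 73.41803, -38.74583

Point 1:
  φ: 45′ + 11″ = 45.18333′; 46 + 45.18333/60 = 46.753056
  N ⇒ keep positive
  Lon: 57′ + 28.1″ = 57.46833′; 53 + 57.46833/60 = 53.957806
  E → positive
Point 2:
  Latitude: 21° + 54/60 + 48/3600 = 21 + 0.900000 + 0.013333 = 21.913333
  hemisphere S, so the sign is −
  Longitude: 0° + 21/60 + 42.2/3600 = 0 + 0.350000 + 0.011722 = 0.361722
  W ⇒ negate
Point 3:
  Latitude: 24 + 13/60 + 30.2/3600 = 24.225056
  S ⇒ negate
  Lon: 112 + 24/60 + 57.79/3600 = 112.416053
  E → positive
Point 4:
  Lat: 25′ + 4.9″ = 25.08167′; 73 + 25.08167/60 = 73.418028
  N → positive
  Lon: 38 + 44/60 + 45/3600 = 38.745833
  W ⇒ negate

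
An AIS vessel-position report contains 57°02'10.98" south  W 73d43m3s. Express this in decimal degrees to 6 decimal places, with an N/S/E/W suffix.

Latitude: 2′ + 10.98″ = 2.18300′; 57 + 2.18300/60 = 57.0363833
Longitude: 43′ + 3″ = 43.05000′; 73 + 43.05000/60 = 73.7175000

57.036383° S, 73.717500° W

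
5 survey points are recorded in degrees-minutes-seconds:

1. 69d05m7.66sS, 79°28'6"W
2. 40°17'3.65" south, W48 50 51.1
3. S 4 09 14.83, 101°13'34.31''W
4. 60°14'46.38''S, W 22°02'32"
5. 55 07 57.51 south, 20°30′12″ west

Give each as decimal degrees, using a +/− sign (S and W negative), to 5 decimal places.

1. -69.08546, -79.46833
2. -40.28435, -48.84753
3. -4.15412, -101.22620
4. -60.24622, -22.04222
5. -55.13264, -20.50333

Point 1:
  Lat: 5′ + 7.66″ = 5.12767′; 69 + 5.12767/60 = 69.085461
  S ⇒ negate
  λ: 79 + 28/60 + 6/3600 = 79.468333
  hemisphere W, so the sign is −
Point 2:
  Lat: 40° + 17/60 + 3.65/3600 = 40 + 0.283333 + 0.001014 = 40.284347
  S ⇒ negate
  λ: 50′ + 51.1″ = 50.85167′; 48 + 50.85167/60 = 48.847528
  W → negative
Point 3:
  Lat: 4 + 9/60 + 14.83/3600 = 4.154119
  hemisphere S, so the sign is −
  Longitude: 101 + 13/60 + 34.31/3600 = 101.226197
  W ⇒ negate
Point 4:
  φ: 60 + 14/60 + 46.38/3600 = 60.246217
  S ⇒ negate
  Lon: 22° + 2/60 + 32/3600 = 22 + 0.033333 + 0.008889 = 22.042222
  W → negative
Point 5:
  Latitude: 7′ + 57.51″ = 7.95850′; 55 + 7.95850/60 = 55.132642
  S ⇒ negate
  Longitude: 20° + 30/60 + 12/3600 = 20 + 0.500000 + 0.003333 = 20.503333
  W → negative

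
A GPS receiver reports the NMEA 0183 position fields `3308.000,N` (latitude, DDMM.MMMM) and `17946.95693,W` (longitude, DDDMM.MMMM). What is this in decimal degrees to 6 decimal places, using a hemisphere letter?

33.133333° N, 179.782616° W

φ: split at 2 digits → 33° and 8′; 33 + 8/60 = 33.1333333
Longitude: degrees = first 3 digits = 179, minutes = 46.95693; 179 + 46.95693/60 = 179.7826155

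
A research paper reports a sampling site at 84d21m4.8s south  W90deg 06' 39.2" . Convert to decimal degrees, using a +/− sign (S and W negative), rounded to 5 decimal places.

-84.35133, -90.11089

φ: 84 + 21/60 + 4.8/3600 = 84.351333
S ⇒ negate
Longitude: 6′ + 39.2″ = 6.65333′; 90 + 6.65333/60 = 90.110889
W → negative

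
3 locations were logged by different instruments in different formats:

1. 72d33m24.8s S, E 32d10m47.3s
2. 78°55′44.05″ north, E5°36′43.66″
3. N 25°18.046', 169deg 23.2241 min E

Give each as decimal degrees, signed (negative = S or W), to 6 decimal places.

Point 1:
  Lat: 33′ + 24.8″ = 33.41333′; 72 + 33.41333/60 = 72.5568889
  hemisphere S, so the sign is −
  Longitude: 10′ + 47.3″ = 10.78833′; 32 + 10.78833/60 = 32.1798056
  E ⇒ keep positive
Point 2:
  Latitude: 78 + 55/60 + 44.05/3600 = 78.9289028
  N → positive
  Longitude: 5 + 36/60 + 43.66/3600 = 5.6121278
  E → positive
Point 3:
  φ: 25 + 18.046/60 = 25.3007667
  N → positive
  λ: 169 + 23.2241/60 = 169.3870683
  E ⇒ keep positive

1. -72.556889, 32.179806
2. 78.928903, 5.612128
3. 25.300767, 169.387068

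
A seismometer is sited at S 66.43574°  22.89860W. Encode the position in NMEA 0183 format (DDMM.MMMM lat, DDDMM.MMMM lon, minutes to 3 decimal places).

φ: 66° + 0.435740 × 60 = 66° 26.14440′
λ: minutes = (22.898600 − 22) × 60 = 53.91600

6626.144,S / 02253.916,W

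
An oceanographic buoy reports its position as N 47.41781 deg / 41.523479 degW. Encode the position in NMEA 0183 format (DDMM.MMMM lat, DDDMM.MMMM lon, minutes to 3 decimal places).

4725.069,N / 04131.409,W

φ: minutes = (47.417810 − 47) × 60 = 25.06860
λ: 41° + 0.523479 × 60 = 41° 31.40874′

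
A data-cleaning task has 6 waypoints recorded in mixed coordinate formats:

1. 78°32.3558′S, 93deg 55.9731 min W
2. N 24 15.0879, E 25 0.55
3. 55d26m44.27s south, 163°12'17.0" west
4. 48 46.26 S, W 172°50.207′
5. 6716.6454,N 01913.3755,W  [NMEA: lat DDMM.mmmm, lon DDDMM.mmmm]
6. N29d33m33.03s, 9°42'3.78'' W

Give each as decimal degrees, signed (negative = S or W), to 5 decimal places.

Point 1:
  φ: 78 + 32.3558/60 = 78.539263
  S ⇒ negate
  Lon: 93 + 55.9731/60 = 93.932885
  W ⇒ negate
Point 2:
  Latitude: 15.0879′ = 0.251465°; total 24.251465
  N → positive
  Lon: 25 + 0.55/60 = 25.009167
  E → positive
Point 3:
  φ: 26′ + 44.27″ = 26.73783′; 55 + 26.73783/60 = 55.445631
  hemisphere S, so the sign is −
  Longitude: 163° + 12/60 + 17/3600 = 163 + 0.200000 + 0.004722 = 163.204722
  hemisphere W, so the sign is −
Point 4:
  Lat: 48 + 46.26/60 = 48.771000
  hemisphere S, so the sign is −
  λ: 50.207′ = 0.836783°; total 172.836783
  W ⇒ negate
Point 5:
  Latitude: split at 2 digits → 67° and 16.6454′; 67 + 16.6454/60 = 67.277423
  N ⇒ keep positive
  Longitude: split at 3 digits → 019° and 13.3755′; 19 + 13.3755/60 = 19.222925
  hemisphere W, so the sign is −
Point 6:
  Lat: 29 + 33/60 + 33.03/3600 = 29.559175
  N → positive
  λ: 42′ + 3.78″ = 42.06300′; 9 + 42.06300/60 = 9.701050
  W ⇒ negate

1. -78.53926, -93.93289
2. 24.25147, 25.00917
3. -55.44563, -163.20472
4. -48.77100, -172.83678
5. 67.27742, -19.22293
6. 29.55918, -9.70105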